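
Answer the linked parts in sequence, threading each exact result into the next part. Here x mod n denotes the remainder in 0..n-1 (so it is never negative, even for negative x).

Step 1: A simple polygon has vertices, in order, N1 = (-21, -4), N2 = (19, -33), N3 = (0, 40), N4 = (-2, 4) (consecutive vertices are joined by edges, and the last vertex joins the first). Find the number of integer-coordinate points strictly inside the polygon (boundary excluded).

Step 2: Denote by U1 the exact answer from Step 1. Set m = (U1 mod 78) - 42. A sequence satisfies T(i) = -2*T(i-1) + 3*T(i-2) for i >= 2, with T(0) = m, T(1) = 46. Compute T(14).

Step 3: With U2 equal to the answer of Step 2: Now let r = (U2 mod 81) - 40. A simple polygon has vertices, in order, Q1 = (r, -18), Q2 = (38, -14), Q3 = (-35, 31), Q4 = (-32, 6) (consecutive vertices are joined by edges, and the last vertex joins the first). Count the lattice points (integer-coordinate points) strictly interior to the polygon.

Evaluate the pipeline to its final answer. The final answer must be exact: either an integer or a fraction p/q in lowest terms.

Step 1: cross terms: (-21*-33 - 19*-4)=769, (19*40 - 0*-33)=760, (0*4 - -2*40)=80, (-2*-4 - -21*4)=92; twice the area = |1701| = 1701; area = 1701/2; boundary points = 1 + 1 + 2 + 1 = 5; strictly interior points = area - boundary/2 + 1 = 849; answer 849
Step 2: U1 = 849; m = 27; T(2) = -2*(46) + 3*(27) = -11; iterating: T(2)=-11, T(3)=160, T(4)=-353, T(5)=1186, T(6)=-3431, T(7)=10420, T(8)=-31133, T(9)=93526, T(10)=-280451, T(11)=841480, T(12)=-2524313, T(13)=7573066, T(14)=-22719071; answer -22719071
Step 3: U2 = -22719071; r = 12; cross terms: (12*-14 - 38*-18)=516, (38*31 - -35*-14)=688, (-35*6 - -32*31)=782, (-32*-18 - 12*6)=504; twice the area = |2490| = 2490; area = 1245; boundary points = 2 + 1 + 1 + 4 = 8; strictly interior points = area - boundary/2 + 1 = 1242; answer 1242

1242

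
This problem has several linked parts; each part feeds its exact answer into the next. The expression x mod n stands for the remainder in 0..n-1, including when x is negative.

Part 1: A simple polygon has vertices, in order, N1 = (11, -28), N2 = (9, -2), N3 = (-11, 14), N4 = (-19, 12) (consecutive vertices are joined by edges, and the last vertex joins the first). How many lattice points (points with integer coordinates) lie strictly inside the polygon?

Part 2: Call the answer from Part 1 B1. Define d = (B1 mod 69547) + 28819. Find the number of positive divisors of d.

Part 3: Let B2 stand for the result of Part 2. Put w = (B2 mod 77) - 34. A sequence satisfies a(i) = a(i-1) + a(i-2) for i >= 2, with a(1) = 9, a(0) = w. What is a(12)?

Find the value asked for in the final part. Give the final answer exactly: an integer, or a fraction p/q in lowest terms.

Part 1: cross terms: (11*-2 - 9*-28)=230, (9*14 - -11*-2)=104, (-11*12 - -19*14)=134, (-19*-28 - 11*12)=400; twice the area = |868| = 868; area = 434; boundary points = 2 + 4 + 2 + 10 = 18; strictly interior points = area - boundary/2 + 1 = 426; answer 426
Part 2: B1 = 426; d = 29245; 29245 = 5 * 5849; number of divisors = (1+1) * (1+1) = 4; answer 4
Part 3: B2 = 4; w = -30; a(2) = 1*(9) + 1*(-30) = -21; iterating: a(2)=-21, a(3)=-12, a(4)=-33, a(5)=-45, a(6)=-78, a(7)=-123, a(8)=-201, a(9)=-324, a(10)=-525, a(11)=-849, a(12)=-1374; answer -1374

-1374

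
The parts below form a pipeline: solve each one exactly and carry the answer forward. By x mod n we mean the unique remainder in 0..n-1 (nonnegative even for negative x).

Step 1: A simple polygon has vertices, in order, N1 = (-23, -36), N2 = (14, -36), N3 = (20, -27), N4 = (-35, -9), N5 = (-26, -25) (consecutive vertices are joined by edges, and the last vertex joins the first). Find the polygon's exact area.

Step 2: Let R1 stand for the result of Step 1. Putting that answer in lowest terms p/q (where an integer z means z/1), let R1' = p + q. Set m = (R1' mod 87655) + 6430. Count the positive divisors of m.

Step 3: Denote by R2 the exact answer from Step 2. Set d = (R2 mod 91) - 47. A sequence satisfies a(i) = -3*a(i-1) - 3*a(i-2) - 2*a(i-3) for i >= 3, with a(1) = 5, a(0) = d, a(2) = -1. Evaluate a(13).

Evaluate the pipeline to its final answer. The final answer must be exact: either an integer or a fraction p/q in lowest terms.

Step 1: cross terms: (-23*-36 - 14*-36)=1332, (14*-27 - 20*-36)=342, (20*-9 - -35*-27)=-1125, (-35*-25 - -26*-9)=641, (-26*-36 - -23*-25)=361; twice the area = |1551| = 1551; area = 1551/2; answer 1551/2
Step 2: R1 = 1551/2; threaded value p + q = 1553; m = 7983; 7983 = 3^2 * 887; number of divisors = (2+1) * (1+1) = 6; answer 6
Step 3: R2 = 6; d = -41; a(3) = -3*(-1) - 3*(5) - 2*(-41) = 70; iterating: a(3)=70, a(4)=-217, a(5)=443, a(6)=-818, a(7)=1559, a(8)=-3109, a(9)=6286, a(10)=-12649, a(11)=25307, a(12)=-50546, a(13)=101015; answer 101015

101015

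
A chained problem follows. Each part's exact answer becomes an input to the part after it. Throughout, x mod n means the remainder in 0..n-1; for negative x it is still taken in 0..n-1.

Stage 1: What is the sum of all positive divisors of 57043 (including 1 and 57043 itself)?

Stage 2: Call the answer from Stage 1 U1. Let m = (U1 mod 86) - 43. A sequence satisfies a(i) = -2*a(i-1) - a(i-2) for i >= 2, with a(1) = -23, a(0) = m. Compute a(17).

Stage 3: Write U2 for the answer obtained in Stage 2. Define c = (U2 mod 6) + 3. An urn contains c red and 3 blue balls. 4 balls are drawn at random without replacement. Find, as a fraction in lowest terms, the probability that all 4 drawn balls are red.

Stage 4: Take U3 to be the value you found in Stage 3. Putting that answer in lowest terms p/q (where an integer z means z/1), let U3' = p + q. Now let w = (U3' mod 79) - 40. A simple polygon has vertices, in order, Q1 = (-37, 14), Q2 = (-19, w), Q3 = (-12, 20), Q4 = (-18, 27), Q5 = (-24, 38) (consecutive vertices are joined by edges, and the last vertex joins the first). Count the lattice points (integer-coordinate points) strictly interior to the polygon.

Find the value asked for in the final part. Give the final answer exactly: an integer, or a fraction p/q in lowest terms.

Stage 1: 57043 = 7 * 29 * 281; sigma = (1 + 7) * (1 + 29) * (1 + 281) = 8 * 30 * 282 = 67680; answer 67680
Stage 2: U1 = 67680; m = 41; a(2) = -2*(-23) - 1*(41) = 5; iterating: a(2)=5, a(3)=13, a(4)=-31, a(5)=49, a(6)=-67, a(7)=85, a(8)=-103, a(9)=121, a(10)=-139, a(11)=157, a(12)=-175, a(13)=193, a(14)=-211, a(15)=229, a(16)=-247, a(17)=265; answer 265
Stage 3: U2 = 265; c = 4; total draws C(7,4) = 35; favorable C(4,4) = 1; P = 1/35; answer 1/35
Stage 4: U3 = 1/35; threaded value p + q = 36; w = -4; cross terms: (-37*-4 - -19*14)=414, (-19*20 - -12*-4)=-428, (-12*27 - -18*20)=36, (-18*38 - -24*27)=-36, (-24*14 - -37*38)=1070; twice the area = |1056| = 1056; area = 528; boundary points = 18 + 1 + 1 + 1 + 1 = 22; strictly interior points = area - boundary/2 + 1 = 518; answer 518

518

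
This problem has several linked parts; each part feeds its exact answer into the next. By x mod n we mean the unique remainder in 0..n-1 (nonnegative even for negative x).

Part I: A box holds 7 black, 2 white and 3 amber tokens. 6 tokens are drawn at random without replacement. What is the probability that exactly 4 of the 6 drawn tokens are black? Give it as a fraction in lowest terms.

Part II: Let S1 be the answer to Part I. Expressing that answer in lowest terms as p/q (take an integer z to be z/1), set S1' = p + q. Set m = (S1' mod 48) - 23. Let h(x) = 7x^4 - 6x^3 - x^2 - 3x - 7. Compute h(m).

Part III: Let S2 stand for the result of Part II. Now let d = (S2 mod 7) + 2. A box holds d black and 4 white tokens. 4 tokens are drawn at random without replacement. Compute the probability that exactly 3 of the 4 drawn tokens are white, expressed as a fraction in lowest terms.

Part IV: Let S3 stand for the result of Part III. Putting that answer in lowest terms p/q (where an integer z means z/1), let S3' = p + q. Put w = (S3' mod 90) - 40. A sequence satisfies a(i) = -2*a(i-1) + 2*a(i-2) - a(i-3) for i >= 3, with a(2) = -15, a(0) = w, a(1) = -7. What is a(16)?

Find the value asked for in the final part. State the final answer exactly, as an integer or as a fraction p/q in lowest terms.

Part I: total draws C(12,6) = 924; favorable C(7,4)*C(5,2) = 350; P = 25/66; answer 25/66
Part II: S1 = 25/66; threaded value p + q = 91; m = 20; 7*(20)^4 - 6*(20)^3 - 1*(20)^2 - 3*(20)^1 - 7 = (1120000) + (-48000) + (-400) + (-60) + (-7) = 1071533; answer 1071533
Part III: S2 = 1071533; d = 3; total draws C(7,4) = 35; favorable C(4,3)*C(3,1) = 12; P = 12/35; answer 12/35
Part IV: S3 = 12/35; threaded value p + q = 47; w = 7; a(3) = -2*(-15) + 2*(-7) - 1*(7) = 9; iterating: a(3)=9, a(4)=-41, a(5)=115, a(6)=-321, a(7)=913, a(8)=-2583, a(9)=7313, a(10)=-20705, a(11)=58619, a(12)=-165961, a(13)=469865, a(14)=-1330271, a(15)=3766233, a(16)=-10662873; answer -10662873

-10662873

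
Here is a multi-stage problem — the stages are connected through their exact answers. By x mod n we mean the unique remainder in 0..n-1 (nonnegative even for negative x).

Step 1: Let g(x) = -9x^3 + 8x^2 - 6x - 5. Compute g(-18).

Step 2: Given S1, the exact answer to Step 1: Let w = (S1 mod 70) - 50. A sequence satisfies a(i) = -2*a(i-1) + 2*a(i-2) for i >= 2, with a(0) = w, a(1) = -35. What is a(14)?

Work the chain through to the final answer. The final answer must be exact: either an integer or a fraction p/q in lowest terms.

5676544

Step 1: -9*(-18)^3 + 8*(-18)^2 - 6*(-18)^1 - 5 = (52488) + (2592) + (108) + (-5) = 55183; answer 55183
Step 2: S1 = 55183; w = -27; a(2) = -2*(-35) + 2*(-27) = 16; iterating: a(2)=16, a(3)=-102, a(4)=236, a(5)=-676, a(6)=1824, a(7)=-5000, a(8)=13648, a(9)=-37296, a(10)=101888, a(11)=-278368, a(12)=760512, a(13)=-2077760, a(14)=5676544; answer 5676544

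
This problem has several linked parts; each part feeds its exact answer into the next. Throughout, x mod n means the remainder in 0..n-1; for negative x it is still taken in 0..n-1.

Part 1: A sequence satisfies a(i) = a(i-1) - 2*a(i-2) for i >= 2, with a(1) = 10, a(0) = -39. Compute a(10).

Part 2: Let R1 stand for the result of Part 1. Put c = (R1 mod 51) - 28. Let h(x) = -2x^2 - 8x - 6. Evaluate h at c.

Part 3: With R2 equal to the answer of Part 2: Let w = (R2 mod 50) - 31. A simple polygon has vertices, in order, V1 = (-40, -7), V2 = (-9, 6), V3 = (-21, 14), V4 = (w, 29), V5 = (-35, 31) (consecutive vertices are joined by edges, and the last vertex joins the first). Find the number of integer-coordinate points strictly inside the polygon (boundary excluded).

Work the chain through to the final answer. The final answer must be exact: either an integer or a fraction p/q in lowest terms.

731

Part 1: a(2) = 1*(10) - 2*(-39) = 88; iterating: a(2)=88, a(3)=68, a(4)=-108, a(5)=-244, a(6)=-28, a(7)=460, a(8)=516, a(9)=-404, a(10)=-1436; answer -1436
Part 2: R1 = -1436; c = 15; -2*(15)^2 - 8*(15)^1 - 6 = (-450) + (-120) + (-6) = -576; answer -576
Part 3: R2 = -576; w = -7; cross terms: (-40*6 - -9*-7)=-303, (-9*14 - -21*6)=0, (-21*29 - -7*14)=-511, (-7*31 - -35*29)=798, (-35*-7 - -40*31)=1485; twice the area = |1469| = 1469; area = 1469/2; boundary points = 1 + 4 + 1 + 2 + 1 = 9; strictly interior points = area - boundary/2 + 1 = 731; answer 731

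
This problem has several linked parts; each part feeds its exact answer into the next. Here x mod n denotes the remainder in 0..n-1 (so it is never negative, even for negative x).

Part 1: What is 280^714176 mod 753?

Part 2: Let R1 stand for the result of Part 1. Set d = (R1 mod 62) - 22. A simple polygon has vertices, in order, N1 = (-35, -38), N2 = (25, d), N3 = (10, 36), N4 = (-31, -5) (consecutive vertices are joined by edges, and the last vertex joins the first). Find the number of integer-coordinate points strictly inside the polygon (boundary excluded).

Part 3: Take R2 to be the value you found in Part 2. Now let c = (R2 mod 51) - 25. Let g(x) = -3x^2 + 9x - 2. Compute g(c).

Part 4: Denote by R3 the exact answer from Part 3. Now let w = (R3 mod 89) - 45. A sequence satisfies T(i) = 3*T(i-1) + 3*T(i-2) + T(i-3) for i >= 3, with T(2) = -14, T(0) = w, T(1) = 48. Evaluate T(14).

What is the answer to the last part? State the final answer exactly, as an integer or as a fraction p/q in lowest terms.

Part 1: squarings mod 753: 280^1=280, 280^2=88, 280^4=214, 280^8=616, 280^16=697, 280^32=124, 280^64=316, 280^128=460, 280^256=7, 280^512=49, 280^1024=142, 280^2048=586, 280^4096=28, 280^8192=31, 280^16384=208, 280^32768=343, 280^65536=181, 280^131072=382, 280^262144=595, 280^524288=115; 280^714176 = 280^64 * 280^128 * 280^256 * 280^1024 * 280^8192 * 280^16384 * 280^32768 * 280^131072 * 280^524288 = 739 (mod 753); answer 739
Part 2: R1 = 739; d = 35; cross terms: (-35*35 - 25*-38)=-275, (25*36 - 10*35)=550, (10*-5 - -31*36)=1066, (-31*-38 - -35*-5)=1003; twice the area = |2344| = 2344; area = 1172; boundary points = 1 + 1 + 41 + 1 = 44; strictly interior points = area - boundary/2 + 1 = 1151; answer 1151
Part 3: R2 = 1151; c = 4; -3*(4)^2 + 9*(4)^1 - 2 = (-48) + (36) + (-2) = -14; answer -14
Part 4: R3 = -14; w = 30; T(3) = 3*(-14) + 3*(48) + 1*(30) = 132; iterating: T(3)=132, T(4)=402, T(5)=1588, T(6)=6102, T(7)=23472, T(8)=90310, T(9)=347448, T(10)=1336746, T(11)=5142892, T(12)=19786362, T(13)=76124508, T(14)=292875502; answer 292875502

292875502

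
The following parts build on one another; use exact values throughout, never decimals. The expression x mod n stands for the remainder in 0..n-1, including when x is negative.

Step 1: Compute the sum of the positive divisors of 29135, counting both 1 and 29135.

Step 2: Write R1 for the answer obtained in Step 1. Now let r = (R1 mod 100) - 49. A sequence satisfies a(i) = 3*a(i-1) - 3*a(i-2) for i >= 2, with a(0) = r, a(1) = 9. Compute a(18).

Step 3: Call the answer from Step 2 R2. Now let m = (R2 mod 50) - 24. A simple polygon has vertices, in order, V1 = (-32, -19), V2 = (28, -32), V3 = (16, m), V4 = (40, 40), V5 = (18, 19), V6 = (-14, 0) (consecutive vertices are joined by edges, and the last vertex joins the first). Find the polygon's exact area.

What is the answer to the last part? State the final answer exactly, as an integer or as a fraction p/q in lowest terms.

Step 1: 29135 = 5 * 5827; sigma = (1 + 5) * (1 + 5827) = 6 * 5828 = 34968; answer 34968
Step 2: R1 = 34968; r = 19; a(2) = 3*(9) - 3*(19) = -30; iterating: a(2)=-30, a(3)=-117, a(4)=-261, a(5)=-432, a(6)=-513, a(7)=-243, a(8)=810, a(9)=3159, a(10)=7047, a(11)=11664, a(12)=13851, a(13)=6561, a(14)=-21870, a(15)=-85293, a(16)=-190269, a(17)=-314928, a(18)=-373977; answer -373977
Step 3: R2 = -373977; m = -1; cross terms: (-32*-32 - 28*-19)=1556, (28*-1 - 16*-32)=484, (16*40 - 40*-1)=680, (40*19 - 18*40)=40, (18*0 - -14*19)=266, (-14*-19 - -32*0)=266; twice the area = |3292| = 3292; area = 1646; answer 1646

1646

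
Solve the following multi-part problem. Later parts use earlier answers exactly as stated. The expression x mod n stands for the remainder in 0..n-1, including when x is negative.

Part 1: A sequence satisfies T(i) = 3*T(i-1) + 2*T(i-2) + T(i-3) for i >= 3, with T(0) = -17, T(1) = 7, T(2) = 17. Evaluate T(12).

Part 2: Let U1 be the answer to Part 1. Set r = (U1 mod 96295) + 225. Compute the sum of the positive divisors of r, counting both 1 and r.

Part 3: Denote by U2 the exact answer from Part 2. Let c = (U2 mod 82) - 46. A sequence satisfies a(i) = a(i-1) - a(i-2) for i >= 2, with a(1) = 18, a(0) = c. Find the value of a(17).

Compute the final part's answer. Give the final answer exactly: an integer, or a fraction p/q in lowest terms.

Part 1: T(3) = 3*(17) + 2*(7) + 1*(-17) = 48; iterating: T(3)=48, T(4)=185, T(5)=668, T(6)=2422, T(7)=8787, T(8)=31873, T(9)=115615, T(10)=419378, T(11)=1521237, T(12)=5518082; answer 5518082
Part 2: U1 = 5518082; r = 29492; 29492 = 2^2 * 73 * 101; sigma = (1 + 2 + 4) * (1 + 73) * (1 + 101) = 7 * 74 * 102 = 52836; answer 52836
Part 3: U2 = 52836; c = -18; a(2) = 1*(18) - 1*(-18) = 36; iterating: a(2)=36, a(3)=18, a(4)=-18, a(5)=-36, a(6)=-18, a(7)=18, a(8)=36, a(9)=18, a(10)=-18, a(11)=-36, a(12)=-18, a(13)=18, a(14)=36, a(15)=18, a(16)=-18, a(17)=-36; answer -36

-36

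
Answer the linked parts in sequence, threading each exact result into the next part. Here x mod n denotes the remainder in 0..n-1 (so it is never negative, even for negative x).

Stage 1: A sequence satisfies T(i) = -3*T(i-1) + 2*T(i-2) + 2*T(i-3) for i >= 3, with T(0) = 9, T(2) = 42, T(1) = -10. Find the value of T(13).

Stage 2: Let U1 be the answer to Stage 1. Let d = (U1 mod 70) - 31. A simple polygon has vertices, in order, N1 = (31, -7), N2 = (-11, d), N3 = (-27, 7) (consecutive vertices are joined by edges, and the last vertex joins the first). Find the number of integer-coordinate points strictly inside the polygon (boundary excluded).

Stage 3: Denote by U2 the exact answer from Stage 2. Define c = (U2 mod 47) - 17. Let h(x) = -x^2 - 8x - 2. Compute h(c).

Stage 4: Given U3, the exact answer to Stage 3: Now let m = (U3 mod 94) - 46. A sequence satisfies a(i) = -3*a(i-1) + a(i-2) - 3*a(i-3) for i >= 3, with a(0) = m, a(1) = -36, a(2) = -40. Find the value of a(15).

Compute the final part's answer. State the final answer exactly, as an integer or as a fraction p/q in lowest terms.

Stage 1: T(3) = -3*(42) + 2*(-10) + 2*(9) = -128; iterating: T(3)=-128, T(4)=448, T(5)=-1516, T(6)=5188, T(7)=-17700, T(8)=60444, T(9)=-206356, T(10)=704556, T(11)=-2405492, T(12)=8212876, T(13)=-28040500; answer -28040500
Stage 2: U1 = -28040500; d = -1; cross terms: (31*-1 - -11*-7)=-108, (-11*7 - -27*-1)=-104, (-27*-7 - 31*7)=-28; twice the area = |-240| = 240; area = 120; boundary points = 6 + 8 + 2 = 16; strictly interior points = area - boundary/2 + 1 = 113; answer 113
Stage 3: U2 = 113; c = 2; -1*(2)^2 - 8*(2)^1 - 2 = (-4) + (-16) + (-2) = -22; answer -22
Stage 4: U3 = -22; m = 26; a(3) = -3*(-40) + 1*(-36) - 3*(26) = 6; iterating: a(3)=6, a(4)=50, a(5)=-24, a(6)=104, a(7)=-486, a(8)=1634, a(9)=-5700, a(10)=20192, a(11)=-71178, a(12)=250826, a(13)=-884232, a(14)=3117056, a(15)=-10987878; answer -10987878

-10987878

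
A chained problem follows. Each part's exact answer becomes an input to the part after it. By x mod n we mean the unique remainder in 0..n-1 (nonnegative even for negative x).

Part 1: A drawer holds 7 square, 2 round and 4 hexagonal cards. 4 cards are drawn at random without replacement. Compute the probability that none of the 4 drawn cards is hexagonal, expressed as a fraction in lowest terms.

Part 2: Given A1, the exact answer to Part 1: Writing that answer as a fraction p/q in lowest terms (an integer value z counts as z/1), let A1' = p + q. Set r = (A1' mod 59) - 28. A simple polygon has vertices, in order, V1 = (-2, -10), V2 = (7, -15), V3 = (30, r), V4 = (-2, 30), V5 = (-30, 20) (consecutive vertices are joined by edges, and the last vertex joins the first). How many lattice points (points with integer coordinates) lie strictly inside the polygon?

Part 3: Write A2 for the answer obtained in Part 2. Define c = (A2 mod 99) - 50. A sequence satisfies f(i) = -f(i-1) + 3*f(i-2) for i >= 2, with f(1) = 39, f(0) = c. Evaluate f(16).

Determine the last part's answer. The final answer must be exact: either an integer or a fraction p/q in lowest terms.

Part 1: total draws C(13,4) = 715; favorable C(9,4) = 126; P = 126/715; answer 126/715
Part 2: A1 = 126/715; threaded value p + q = 841; r = -13; cross terms: (-2*-15 - 7*-10)=100, (7*-13 - 30*-15)=359, (30*30 - -2*-13)=874, (-2*20 - -30*30)=860, (-30*-10 - -2*20)=340; twice the area = |2533| = 2533; area = 2533/2; boundary points = 1 + 1 + 1 + 2 + 2 = 7; strictly interior points = area - boundary/2 + 1 = 1264; answer 1264
Part 3: A2 = 1264; c = 26; f(2) = -1*(39) + 3*(26) = 39; iterating: f(2)=39, f(3)=78, f(4)=39, f(5)=195, f(6)=-78, f(7)=663, f(8)=-897, f(9)=2886, f(10)=-5577, f(11)=14235, f(12)=-30966, f(13)=73671, f(14)=-166569, f(15)=387582, f(16)=-887289; answer -887289

-887289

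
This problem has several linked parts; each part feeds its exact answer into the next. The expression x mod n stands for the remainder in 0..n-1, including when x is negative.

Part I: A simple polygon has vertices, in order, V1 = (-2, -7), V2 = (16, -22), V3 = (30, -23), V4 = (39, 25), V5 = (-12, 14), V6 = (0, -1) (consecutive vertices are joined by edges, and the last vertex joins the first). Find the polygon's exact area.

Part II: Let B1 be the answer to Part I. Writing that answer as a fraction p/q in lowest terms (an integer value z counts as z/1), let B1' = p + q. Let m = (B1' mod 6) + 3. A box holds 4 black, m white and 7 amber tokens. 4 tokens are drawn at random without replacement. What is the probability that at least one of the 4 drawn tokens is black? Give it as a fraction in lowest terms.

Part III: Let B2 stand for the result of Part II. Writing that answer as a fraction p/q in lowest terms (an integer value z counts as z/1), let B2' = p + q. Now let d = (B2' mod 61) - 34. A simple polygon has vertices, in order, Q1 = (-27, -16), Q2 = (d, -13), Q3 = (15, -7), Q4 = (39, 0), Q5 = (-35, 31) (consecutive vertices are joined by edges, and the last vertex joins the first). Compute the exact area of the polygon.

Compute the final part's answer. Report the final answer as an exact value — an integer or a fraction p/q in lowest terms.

3461/2

Part I: cross terms: (-2*-22 - 16*-7)=156, (16*-23 - 30*-22)=292, (30*25 - 39*-23)=1647, (39*14 - -12*25)=846, (-12*-1 - 0*14)=12, (0*-7 - -2*-1)=-2; twice the area = |2951| = 2951; area = 2951/2; answer 2951/2
Part II: B1 = 2951/2; threaded value p + q = 2953; m = 4; total draws C(15,4) = 1365; complement C(11,4) = 330; favorable 1365 - 330 = 1035; P = 69/91; answer 69/91
Part III: B2 = 69/91; threaded value p + q = 160; d = 4; cross terms: (-27*-13 - 4*-16)=415, (4*-7 - 15*-13)=167, (15*0 - 39*-7)=273, (39*31 - -35*0)=1209, (-35*-16 - -27*31)=1397; twice the area = |3461| = 3461; area = 3461/2; answer 3461/2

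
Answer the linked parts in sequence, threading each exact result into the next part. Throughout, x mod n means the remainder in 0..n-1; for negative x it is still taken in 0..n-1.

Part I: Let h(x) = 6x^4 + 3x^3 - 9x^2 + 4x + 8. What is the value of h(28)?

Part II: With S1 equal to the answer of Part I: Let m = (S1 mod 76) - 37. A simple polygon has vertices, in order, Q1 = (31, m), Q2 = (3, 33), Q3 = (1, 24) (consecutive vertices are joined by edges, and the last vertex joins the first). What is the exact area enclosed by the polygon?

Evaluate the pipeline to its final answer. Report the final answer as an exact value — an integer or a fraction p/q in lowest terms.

Part I: 6*(28)^4 + 3*(28)^3 - 9*(28)^2 + 4*(28)^1 + 8 = (3687936) + (65856) + (-7056) + (112) + (8) = 3746856; answer 3746856
Part II: S1 = 3746856; m = 19; cross terms: (31*33 - 3*19)=966, (3*24 - 1*33)=39, (1*19 - 31*24)=-725; twice the area = |280| = 280; area = 140; answer 140

140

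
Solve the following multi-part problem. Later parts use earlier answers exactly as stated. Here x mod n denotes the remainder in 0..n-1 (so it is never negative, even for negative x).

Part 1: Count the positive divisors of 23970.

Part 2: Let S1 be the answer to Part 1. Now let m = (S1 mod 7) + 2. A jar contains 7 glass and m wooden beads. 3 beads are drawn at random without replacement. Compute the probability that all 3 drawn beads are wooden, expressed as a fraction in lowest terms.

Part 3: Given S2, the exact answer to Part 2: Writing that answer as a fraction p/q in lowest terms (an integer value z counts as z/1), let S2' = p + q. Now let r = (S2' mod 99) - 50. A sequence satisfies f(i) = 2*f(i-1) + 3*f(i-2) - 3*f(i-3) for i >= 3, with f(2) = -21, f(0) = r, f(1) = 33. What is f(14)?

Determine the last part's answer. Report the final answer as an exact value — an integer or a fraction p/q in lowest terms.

Part 1: 23970 = 2 * 3 * 5 * 17 * 47; number of divisors = (1+1) * (1+1) * (1+1) * (1+1) * (1+1) = 32; answer 32
Part 2: S1 = 32; m = 6; total draws C(13,3) = 286; favorable C(6,3) = 20; P = 10/143; answer 10/143
Part 3: S2 = 10/143; threaded value p + q = 153; r = 4; f(3) = 2*(-21) + 3*(33) - 3*(4) = 45; iterating: f(3)=45, f(4)=-72, f(5)=54, f(6)=-243, f(7)=-108, f(8)=-1107, f(9)=-1809, f(10)=-6615, f(11)=-15336, f(12)=-45090, f(13)=-116343, f(14)=-321948; answer -321948

-321948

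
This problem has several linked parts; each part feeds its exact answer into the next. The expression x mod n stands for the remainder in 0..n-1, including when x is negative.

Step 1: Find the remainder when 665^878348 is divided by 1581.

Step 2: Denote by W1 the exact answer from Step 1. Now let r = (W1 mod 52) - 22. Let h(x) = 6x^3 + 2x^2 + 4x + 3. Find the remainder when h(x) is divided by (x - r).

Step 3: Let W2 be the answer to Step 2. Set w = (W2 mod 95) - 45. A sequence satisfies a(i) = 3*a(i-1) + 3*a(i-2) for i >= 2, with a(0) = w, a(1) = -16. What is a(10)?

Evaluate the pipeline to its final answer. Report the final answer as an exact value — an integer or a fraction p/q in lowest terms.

2625372

Step 1: squarings mod 1581: 665^1=665, 665^2=1126, 665^4=1495, 665^8=1072, 665^16=1378, 665^32=103, 665^64=1123, 665^128=1072, 665^256=1378, 665^512=103, 665^1024=1123, 665^2048=1072, 665^4096=1378, 665^8192=103, 665^16384=1123, 665^32768=1072, 665^65536=1378, 665^131072=103, 665^262144=1123, 665^524288=1072; 665^878348 = 665^4 * 665^8 * 665^256 * 665^512 * 665^1024 * 665^8192 * 665^16384 * 665^65536 * 665^262144 * 665^524288 = 1444 (mod 1581); answer 1444
Step 2: W1 = 1444; r = 18; remainder = value at the root: 6*(18)^3 + 2*(18)^2 + 4*(18)^1 + 3 = (34992) + (648) + (72) + (3) = 35715; answer 35715
Step 3: W2 = 35715; w = 45; a(2) = 3*(-16) + 3*(45) = 87; iterating: a(2)=87, a(3)=213, a(4)=900, a(5)=3339, a(6)=12717, a(7)=48168, a(8)=182655, a(9)=692469, a(10)=2625372; answer 2625372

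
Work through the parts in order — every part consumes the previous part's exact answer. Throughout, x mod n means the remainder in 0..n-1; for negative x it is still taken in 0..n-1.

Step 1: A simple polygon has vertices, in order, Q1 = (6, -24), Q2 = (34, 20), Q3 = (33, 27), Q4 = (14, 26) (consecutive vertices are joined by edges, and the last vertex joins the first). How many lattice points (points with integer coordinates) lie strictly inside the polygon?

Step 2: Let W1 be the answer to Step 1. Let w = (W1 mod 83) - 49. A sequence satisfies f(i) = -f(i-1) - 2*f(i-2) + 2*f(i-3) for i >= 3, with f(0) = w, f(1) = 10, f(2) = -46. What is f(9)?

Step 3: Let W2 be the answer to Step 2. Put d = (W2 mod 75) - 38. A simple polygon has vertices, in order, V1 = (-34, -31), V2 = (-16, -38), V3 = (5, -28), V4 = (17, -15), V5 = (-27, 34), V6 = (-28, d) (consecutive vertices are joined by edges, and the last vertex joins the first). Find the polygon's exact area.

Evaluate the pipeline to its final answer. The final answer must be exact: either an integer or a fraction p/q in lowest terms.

1991

Step 1: cross terms: (6*20 - 34*-24)=936, (34*27 - 33*20)=258, (33*26 - 14*27)=480, (14*-24 - 6*26)=-492; twice the area = |1182| = 1182; area = 591; boundary points = 4 + 1 + 1 + 2 = 8; strictly interior points = area - boundary/2 + 1 = 588; answer 588
Step 2: W1 = 588; w = -42; f(3) = -1*(-46) - 2*(10) + 2*(-42) = -58; iterating: f(3)=-58, f(4)=170, f(5)=-146, f(6)=-310, f(7)=942, f(8)=-614, f(9)=-1890; answer -1890
Step 3: W2 = -1890; d = 22; cross terms: (-34*-38 - -16*-31)=796, (-16*-28 - 5*-38)=638, (5*-15 - 17*-28)=401, (17*34 - -27*-15)=173, (-27*22 - -28*34)=358, (-28*-31 - -34*22)=1616; twice the area = |3982| = 3982; area = 1991; answer 1991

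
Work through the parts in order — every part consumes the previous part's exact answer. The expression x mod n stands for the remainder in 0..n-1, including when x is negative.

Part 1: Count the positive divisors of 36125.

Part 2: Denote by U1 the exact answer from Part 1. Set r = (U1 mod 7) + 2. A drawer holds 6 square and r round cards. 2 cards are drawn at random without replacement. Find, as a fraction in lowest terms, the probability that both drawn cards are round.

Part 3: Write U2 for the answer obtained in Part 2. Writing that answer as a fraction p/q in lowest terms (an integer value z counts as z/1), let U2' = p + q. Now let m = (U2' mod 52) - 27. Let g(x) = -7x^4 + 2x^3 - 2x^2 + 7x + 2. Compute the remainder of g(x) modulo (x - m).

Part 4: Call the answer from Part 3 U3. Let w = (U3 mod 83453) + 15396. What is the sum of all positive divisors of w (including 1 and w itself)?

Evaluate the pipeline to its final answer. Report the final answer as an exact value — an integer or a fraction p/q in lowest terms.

111104

Part 1: 36125 = 5^3 * 17^2; number of divisors = (3+1) * (2+1) = 12; answer 12
Part 2: U1 = 12; r = 7; total draws C(13,2) = 78; favorable C(7,2) = 21; P = 7/26; answer 7/26
Part 3: U2 = 7/26; threaded value p + q = 33; m = 6; remainder = value at the root: -7*(6)^4 + 2*(6)^3 - 2*(6)^2 + 7*(6)^1 + 2 = (-9072) + (432) + (-72) + (42) + (2) = -8668; answer -8668
Part 4: U3 = -8668; w = 90181; 90181 = 7 * 13 * 991; sigma = (1 + 7) * (1 + 13) * (1 + 991) = 8 * 14 * 992 = 111104; answer 111104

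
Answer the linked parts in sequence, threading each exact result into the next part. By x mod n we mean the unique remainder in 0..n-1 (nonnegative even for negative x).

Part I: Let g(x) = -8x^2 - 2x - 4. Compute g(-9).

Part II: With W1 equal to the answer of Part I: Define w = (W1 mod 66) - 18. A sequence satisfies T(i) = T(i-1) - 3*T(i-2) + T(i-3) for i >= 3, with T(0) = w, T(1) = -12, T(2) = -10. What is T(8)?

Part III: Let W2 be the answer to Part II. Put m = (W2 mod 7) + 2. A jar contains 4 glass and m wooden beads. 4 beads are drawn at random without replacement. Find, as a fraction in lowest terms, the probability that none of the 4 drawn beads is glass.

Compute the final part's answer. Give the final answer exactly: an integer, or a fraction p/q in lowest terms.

1/14

Part I: -8*(-9)^2 - 2*(-9)^1 - 4 = (-648) + (18) + (-4) = -634; answer -634
Part II: W1 = -634; w = 8; T(3) = 1*(-10) - 3*(-12) + 1*(8) = 34; iterating: T(3)=34, T(4)=52, T(5)=-60, T(6)=-182, T(7)=50, T(8)=536; answer 536
Part III: W2 = 536; m = 6; total draws C(10,4) = 210; favorable C(6,4) = 15; P = 1/14; answer 1/14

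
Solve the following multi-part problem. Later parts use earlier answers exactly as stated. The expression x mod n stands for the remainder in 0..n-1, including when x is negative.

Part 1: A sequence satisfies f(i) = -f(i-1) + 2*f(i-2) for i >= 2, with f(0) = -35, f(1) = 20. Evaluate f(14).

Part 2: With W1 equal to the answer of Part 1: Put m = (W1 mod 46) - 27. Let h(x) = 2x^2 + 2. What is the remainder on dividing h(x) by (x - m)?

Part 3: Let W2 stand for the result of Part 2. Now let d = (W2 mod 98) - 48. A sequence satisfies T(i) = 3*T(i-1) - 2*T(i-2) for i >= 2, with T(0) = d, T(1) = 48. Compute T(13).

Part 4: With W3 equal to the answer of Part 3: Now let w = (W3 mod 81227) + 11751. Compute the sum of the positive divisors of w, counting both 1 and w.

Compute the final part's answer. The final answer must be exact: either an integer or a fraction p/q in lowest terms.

Part 1: f(2) = -1*(20) + 2*(-35) = -90; iterating: f(2)=-90, f(3)=130, f(4)=-310, f(5)=570, f(6)=-1190, f(7)=2330, f(8)=-4710, f(9)=9370, f(10)=-18790, f(11)=37530, f(12)=-75110, f(13)=150170, f(14)=-300390; answer -300390
Part 2: W1 = -300390; m = 9; remainder = value at the root: 2*(9)^2 + 2 = (162) + (2) = 164; answer 164
Part 3: W2 = 164; d = 18; T(2) = 3*(48) - 2*(18) = 108; iterating: T(2)=108, T(3)=228, T(4)=468, T(5)=948, T(6)=1908, T(7)=3828, T(8)=7668, T(9)=15348, T(10)=30708, T(11)=61428, T(12)=122868, T(13)=245748; answer 245748
Part 4: W3 = 245748; w = 13818; 13818 = 2 * 3 * 7^2 * 47; sigma = (1 + 2) * (1 + 3) * (1 + 7 + 49) * (1 + 47) = 3 * 4 * 57 * 48 = 32832; answer 32832

32832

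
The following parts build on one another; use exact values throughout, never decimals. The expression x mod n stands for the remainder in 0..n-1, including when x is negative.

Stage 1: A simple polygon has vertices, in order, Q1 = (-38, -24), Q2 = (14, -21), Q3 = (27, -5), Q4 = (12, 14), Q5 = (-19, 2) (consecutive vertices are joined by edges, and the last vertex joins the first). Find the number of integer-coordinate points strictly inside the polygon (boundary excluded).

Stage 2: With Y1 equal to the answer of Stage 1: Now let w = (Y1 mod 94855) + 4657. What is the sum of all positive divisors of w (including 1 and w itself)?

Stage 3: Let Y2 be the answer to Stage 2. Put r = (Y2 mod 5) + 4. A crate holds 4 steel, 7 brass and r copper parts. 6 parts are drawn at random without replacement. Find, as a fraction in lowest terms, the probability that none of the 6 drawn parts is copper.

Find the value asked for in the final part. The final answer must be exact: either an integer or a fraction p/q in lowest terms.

Stage 1: cross terms: (-38*-21 - 14*-24)=1134, (14*-5 - 27*-21)=497, (27*14 - 12*-5)=438, (12*2 - -19*14)=290, (-19*-24 - -38*2)=532; twice the area = |2891| = 2891; area = 2891/2; boundary points = 1 + 1 + 1 + 1 + 1 = 5; strictly interior points = area - boundary/2 + 1 = 1444; answer 1444
Stage 2: Y1 = 1444; w = 6101; 6101 is prime, so its only divisors are 1 and 6101; sigma = 1 + 6101 = 6102; answer 6102
Stage 3: Y2 = 6102; r = 6; total draws C(17,6) = 12376; favorable C(11,6) = 462; P = 33/884; answer 33/884

33/884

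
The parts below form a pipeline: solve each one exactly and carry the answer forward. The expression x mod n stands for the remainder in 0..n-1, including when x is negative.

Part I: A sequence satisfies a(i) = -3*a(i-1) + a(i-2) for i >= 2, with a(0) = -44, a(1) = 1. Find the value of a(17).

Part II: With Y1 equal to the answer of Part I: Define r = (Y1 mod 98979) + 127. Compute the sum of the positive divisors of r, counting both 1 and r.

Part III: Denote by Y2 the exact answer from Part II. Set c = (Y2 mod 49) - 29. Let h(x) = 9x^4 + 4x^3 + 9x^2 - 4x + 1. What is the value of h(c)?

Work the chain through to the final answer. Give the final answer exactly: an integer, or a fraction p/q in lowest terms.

Part I: a(2) = -3*(1) + 1*(-44) = -47; iterating: a(2)=-47, a(3)=142, a(4)=-473, a(5)=1561, a(6)=-5156, a(7)=17029, a(8)=-56243, a(9)=185758, a(10)=-613517, a(11)=2026309, a(12)=-6692444, a(13)=22103641, a(14)=-73003367, a(15)=241113742, a(16)=-796344593, a(17)=2630147521; answer 2630147521
Part II: Y1 = 2630147521; r = 77660; 77660 = 2^2 * 5 * 11 * 353; sigma = (1 + 2 + 4) * (1 + 5) * (1 + 11) * (1 + 353) = 7 * 6 * 12 * 354 = 178416; answer 178416
Part III: Y2 = 178416; c = -22; 9*(-22)^4 + 4*(-22)^3 + 9*(-22)^2 - 4*(-22)^1 + 1 = (2108304) + (-42592) + (4356) + (88) + (1) = 2070157; answer 2070157

2070157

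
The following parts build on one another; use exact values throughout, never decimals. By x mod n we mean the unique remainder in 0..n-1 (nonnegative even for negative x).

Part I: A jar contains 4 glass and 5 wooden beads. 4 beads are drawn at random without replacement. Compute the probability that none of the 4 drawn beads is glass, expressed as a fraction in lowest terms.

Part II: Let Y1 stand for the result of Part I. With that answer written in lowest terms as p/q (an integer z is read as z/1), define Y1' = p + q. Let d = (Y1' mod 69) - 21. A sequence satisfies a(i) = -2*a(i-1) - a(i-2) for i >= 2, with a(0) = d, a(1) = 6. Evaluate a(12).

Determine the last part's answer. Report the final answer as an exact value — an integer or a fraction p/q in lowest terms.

-523

Part I: total draws C(9,4) = 126; favorable C(5,4) = 5; P = 5/126; answer 5/126
Part II: Y1 = 5/126; threaded value p + q = 131; d = 41; a(2) = -2*(6) - 1*(41) = -53; iterating: a(2)=-53, a(3)=100, a(4)=-147, a(5)=194, a(6)=-241, a(7)=288, a(8)=-335, a(9)=382, a(10)=-429, a(11)=476, a(12)=-523; answer -523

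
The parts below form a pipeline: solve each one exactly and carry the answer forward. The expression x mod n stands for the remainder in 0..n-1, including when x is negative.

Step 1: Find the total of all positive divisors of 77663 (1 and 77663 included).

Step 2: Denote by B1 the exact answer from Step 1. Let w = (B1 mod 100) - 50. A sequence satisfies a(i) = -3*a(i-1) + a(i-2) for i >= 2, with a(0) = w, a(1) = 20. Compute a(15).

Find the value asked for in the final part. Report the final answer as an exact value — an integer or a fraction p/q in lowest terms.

Step 1: 77663 = 37 * 2099; sigma = (1 + 37) * (1 + 2099) = 38 * 2100 = 79800; answer 79800
Step 2: B1 = 79800; w = -50; a(2) = -3*(20) + 1*(-50) = -110; iterating: a(2)=-110, a(3)=350, a(4)=-1160, a(5)=3830, a(6)=-12650, a(7)=41780, a(8)=-137990, a(9)=455750, a(10)=-1505240, a(11)=4971470, a(12)=-16419650, a(13)=54230420, a(14)=-179110910, a(15)=591563150; answer 591563150

591563150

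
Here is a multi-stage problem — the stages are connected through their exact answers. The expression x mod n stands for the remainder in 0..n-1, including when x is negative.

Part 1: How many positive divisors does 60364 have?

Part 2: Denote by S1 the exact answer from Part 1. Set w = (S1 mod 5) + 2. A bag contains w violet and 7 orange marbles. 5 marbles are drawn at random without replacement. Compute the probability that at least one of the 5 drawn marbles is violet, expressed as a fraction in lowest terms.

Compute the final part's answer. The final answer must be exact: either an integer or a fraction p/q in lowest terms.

Part 1: 60364 = 2^2 * 15091; number of divisors = (2+1) * (1+1) = 6; answer 6
Part 2: S1 = 6; w = 3; total draws C(10,5) = 252; complement C(7,5) = 21; favorable 252 - 21 = 231; P = 11/12; answer 11/12

11/12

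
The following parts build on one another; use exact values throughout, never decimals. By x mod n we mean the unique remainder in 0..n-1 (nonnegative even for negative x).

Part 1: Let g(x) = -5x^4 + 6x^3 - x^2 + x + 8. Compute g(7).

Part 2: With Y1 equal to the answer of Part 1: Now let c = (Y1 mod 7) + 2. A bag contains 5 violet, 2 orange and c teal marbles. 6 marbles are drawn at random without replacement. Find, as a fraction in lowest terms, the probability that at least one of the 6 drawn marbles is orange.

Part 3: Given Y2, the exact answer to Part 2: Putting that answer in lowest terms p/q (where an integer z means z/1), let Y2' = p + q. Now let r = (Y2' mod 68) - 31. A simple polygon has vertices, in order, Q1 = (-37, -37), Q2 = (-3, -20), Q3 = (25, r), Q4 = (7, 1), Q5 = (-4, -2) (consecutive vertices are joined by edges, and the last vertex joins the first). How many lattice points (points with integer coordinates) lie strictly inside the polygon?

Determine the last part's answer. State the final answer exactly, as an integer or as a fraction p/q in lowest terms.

Part 1: -5*(7)^4 + 6*(7)^3 - 1*(7)^2 + 1*(7)^1 + 8 = (-12005) + (2058) + (-49) + (7) + (8) = -9981; answer -9981
Part 2: Y1 = -9981; c = 3; total draws C(10,6) = 210; complement C(8,6) = 28; favorable 210 - 28 = 182; P = 13/15; answer 13/15
Part 3: Y2 = 13/15; threaded value p + q = 28; r = -3; cross terms: (-37*-20 - -3*-37)=629, (-3*-3 - 25*-20)=509, (25*1 - 7*-3)=46, (7*-2 - -4*1)=-10, (-4*-37 - -37*-2)=74; twice the area = |1248| = 1248; area = 624; boundary points = 17 + 1 + 2 + 1 + 1 = 22; strictly interior points = area - boundary/2 + 1 = 614; answer 614

614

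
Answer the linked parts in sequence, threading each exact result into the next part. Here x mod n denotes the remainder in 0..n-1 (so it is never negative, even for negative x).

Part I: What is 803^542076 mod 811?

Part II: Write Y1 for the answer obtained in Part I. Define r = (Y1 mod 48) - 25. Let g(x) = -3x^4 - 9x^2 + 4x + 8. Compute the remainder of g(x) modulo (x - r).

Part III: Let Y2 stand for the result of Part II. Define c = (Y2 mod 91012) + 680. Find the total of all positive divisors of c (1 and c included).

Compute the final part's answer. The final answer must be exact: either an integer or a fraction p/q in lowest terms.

Part I: squarings mod 811: 803^1=803, 803^2=64, 803^4=41, 803^8=59, 803^16=237, 803^32=210, 803^64=306, 803^128=371, 803^256=582, 803^512=537, 803^1024=464, 803^2048=381, 803^4096=803, 803^8192=64, 803^16384=41, 803^32768=59, 803^65536=237, 803^131072=210, 803^262144=306, 803^524288=371; 803^542076 = 803^4 * 803^8 * 803^16 * 803^32 * 803^64 * 803^256 * 803^1024 * 803^16384 * 803^524288 = 191 (mod 811); answer 191
Part II: Y1 = 191; r = 22; remainder = value at the root: -3*(22)^4 - 9*(22)^2 + 4*(22)^1 + 8 = (-702768) + (-4356) + (88) + (8) = -707028; answer -707028
Part III: Y2 = -707028; c = 21748; 21748 = 2^2 * 5437; sigma = (1 + 2 + 4) * (1 + 5437) = 7 * 5438 = 38066; answer 38066

38066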